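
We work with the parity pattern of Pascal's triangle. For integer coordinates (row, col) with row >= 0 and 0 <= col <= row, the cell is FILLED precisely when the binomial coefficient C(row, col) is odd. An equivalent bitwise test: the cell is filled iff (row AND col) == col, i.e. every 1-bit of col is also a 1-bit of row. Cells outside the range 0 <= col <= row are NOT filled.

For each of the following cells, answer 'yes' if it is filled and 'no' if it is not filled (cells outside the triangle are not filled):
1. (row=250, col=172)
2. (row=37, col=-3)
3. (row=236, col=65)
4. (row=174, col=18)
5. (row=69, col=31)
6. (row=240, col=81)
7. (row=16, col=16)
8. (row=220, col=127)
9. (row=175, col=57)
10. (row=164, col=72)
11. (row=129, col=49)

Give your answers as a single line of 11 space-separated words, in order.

(250,172): row=0b11111010, col=0b10101100, row AND col = 0b10101000 = 168; 168 != 172 -> empty
(37,-3): col outside [0, 37] -> not filled
(236,65): row=0b11101100, col=0b1000001, row AND col = 0b1000000 = 64; 64 != 65 -> empty
(174,18): row=0b10101110, col=0b10010, row AND col = 0b10 = 2; 2 != 18 -> empty
(69,31): row=0b1000101, col=0b11111, row AND col = 0b101 = 5; 5 != 31 -> empty
(240,81): row=0b11110000, col=0b1010001, row AND col = 0b1010000 = 80; 80 != 81 -> empty
(16,16): row=0b10000, col=0b10000, row AND col = 0b10000 = 16; 16 == 16 -> filled
(220,127): row=0b11011100, col=0b1111111, row AND col = 0b1011100 = 92; 92 != 127 -> empty
(175,57): row=0b10101111, col=0b111001, row AND col = 0b101001 = 41; 41 != 57 -> empty
(164,72): row=0b10100100, col=0b1001000, row AND col = 0b0 = 0; 0 != 72 -> empty
(129,49): row=0b10000001, col=0b110001, row AND col = 0b1 = 1; 1 != 49 -> empty

Answer: no no no no no no yes no no no no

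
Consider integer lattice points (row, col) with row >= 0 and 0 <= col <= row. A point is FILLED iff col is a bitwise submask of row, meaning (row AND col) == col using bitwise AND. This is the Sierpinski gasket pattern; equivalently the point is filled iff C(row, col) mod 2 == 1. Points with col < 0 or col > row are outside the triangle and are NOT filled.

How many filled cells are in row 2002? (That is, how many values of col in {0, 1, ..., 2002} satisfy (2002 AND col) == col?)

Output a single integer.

Answer: 128

Derivation:
2002 in binary = 11111010010
popcount(2002) = number of 1-bits in 11111010010 = 7
A col c satisfies (2002 AND c) == c iff every set bit of c is also set in 2002; each of the 7 set bits of 2002 can independently be on or off in c.
count = 2^7 = 128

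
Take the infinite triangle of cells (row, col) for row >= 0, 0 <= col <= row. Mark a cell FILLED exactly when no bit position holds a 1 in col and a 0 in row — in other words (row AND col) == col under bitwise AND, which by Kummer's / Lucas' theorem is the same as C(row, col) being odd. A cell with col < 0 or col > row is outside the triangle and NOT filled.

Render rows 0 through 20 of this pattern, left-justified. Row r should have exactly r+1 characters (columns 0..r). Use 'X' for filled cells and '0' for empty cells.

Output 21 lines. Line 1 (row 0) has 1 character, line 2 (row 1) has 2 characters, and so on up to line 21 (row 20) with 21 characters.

Answer: X
XX
X0X
XXXX
X000X
XX00XX
X0X0X0X
XXXXXXXX
X0000000X
XX000000XX
X0X00000X0X
XXXX0000XXXX
X000X000X000X
XX00XX00XX00XX
X0X0X0X0X0X0X0X
XXXXXXXXXXXXXXXX
X000000000000000X
XX00000000000000XX
X0X0000000000000X0X
XXXX000000000000XXXX
X000X00000000000X000X

Derivation:
r0=0: X
r1=1: XX
r2=10: X0X
r3=11: XXXX
r4=100: X000X
r5=101: XX00XX
r6=110: X0X0X0X
r7=111: XXXXXXXX
r8=1000: X0000000X
r9=1001: XX000000XX
r10=1010: X0X00000X0X
r11=1011: XXXX0000XXXX
r12=1100: X000X000X000X
r13=1101: XX00XX00XX00XX
r14=1110: X0X0X0X0X0X0X0X
r15=1111: XXXXXXXXXXXXXXXX
r16=10000: X000000000000000X
r17=10001: XX00000000000000XX
r18=10010: X0X0000000000000X0X
r19=10011: XXXX000000000000XXXX
r20=10100: X000X00000000000X000X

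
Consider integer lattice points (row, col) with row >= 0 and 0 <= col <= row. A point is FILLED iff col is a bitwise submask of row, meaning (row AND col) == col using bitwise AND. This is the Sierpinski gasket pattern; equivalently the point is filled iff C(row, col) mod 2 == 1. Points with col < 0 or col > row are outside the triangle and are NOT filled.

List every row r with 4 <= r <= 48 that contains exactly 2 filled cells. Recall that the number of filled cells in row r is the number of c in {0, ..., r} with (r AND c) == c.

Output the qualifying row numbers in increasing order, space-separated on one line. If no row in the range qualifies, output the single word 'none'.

Row r has 2^popcount(r) filled cells, so we need popcount(r) = log2(2) = 1.
Scan r = 4..48 and keep those with exactly 1 one-bits:
r=4=100 popcount=1 -> KEEP
r=5=101 popcount=2 -> skip
r=6=110 popcount=2 -> skip
r=7=111 popcount=3 -> skip
r=8=1000 popcount=1 -> KEEP
r=9=1001 popcount=2 -> skip
r=10=1010 popcount=2 -> skip
r=11=1011 popcount=3 -> skip
r=12=1100 popcount=2 -> skip
r=13=1101 popcount=3 -> skip
r=14=1110 popcount=3 -> skip
r=15=1111 popcount=4 -> skip
r=16=10000 popcount=1 -> KEEP
r=17=10001 popcount=2 -> skip
r=18=10010 popcount=2 -> skip
r=19=10011 popcount=3 -> skip
r=20=10100 popcount=2 -> skip
r=21=10101 popcount=3 -> skip
r=22=10110 popcount=3 -> skip
r=23=10111 popcount=4 -> skip
r=24=11000 popcount=2 -> skip
r=25=11001 popcount=3 -> skip
r=26=11010 popcount=3 -> skip
r=27=11011 popcount=4 -> skip
r=28=11100 popcount=3 -> skip
r=29=11101 popcount=4 -> skip
r=30=11110 popcount=4 -> skip
r=31=11111 popcount=5 -> skip
r=32=100000 popcount=1 -> KEEP
r=33=100001 popcount=2 -> skip
r=34=100010 popcount=2 -> skip
r=35=100011 popcount=3 -> skip
r=36=100100 popcount=2 -> skip
r=37=100101 popcount=3 -> skip
r=38=100110 popcount=3 -> skip
r=39=100111 popcount=4 -> skip
r=40=101000 popcount=2 -> skip
r=41=101001 popcount=3 -> skip
r=42=101010 popcount=3 -> skip
r=43=101011 popcount=4 -> skip
r=44=101100 popcount=3 -> skip
r=45=101101 popcount=4 -> skip
r=46=101110 popcount=4 -> skip
r=47=101111 popcount=5 -> skip
r=48=110000 popcount=2 -> skip
Kept rows: 4 8 16 32

Answer: 4 8 16 32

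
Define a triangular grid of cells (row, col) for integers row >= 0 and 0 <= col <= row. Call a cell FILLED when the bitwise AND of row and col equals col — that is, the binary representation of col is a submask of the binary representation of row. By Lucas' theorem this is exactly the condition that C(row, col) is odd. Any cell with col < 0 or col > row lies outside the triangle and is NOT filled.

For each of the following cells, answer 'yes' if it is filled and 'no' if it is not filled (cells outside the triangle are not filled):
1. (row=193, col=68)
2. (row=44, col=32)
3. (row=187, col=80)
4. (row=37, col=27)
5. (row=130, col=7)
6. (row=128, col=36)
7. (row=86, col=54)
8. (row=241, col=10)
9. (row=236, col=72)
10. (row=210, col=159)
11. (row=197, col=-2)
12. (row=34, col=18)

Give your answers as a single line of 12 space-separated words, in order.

(193,68): row=0b11000001, col=0b1000100, row AND col = 0b1000000 = 64; 64 != 68 -> empty
(44,32): row=0b101100, col=0b100000, row AND col = 0b100000 = 32; 32 == 32 -> filled
(187,80): row=0b10111011, col=0b1010000, row AND col = 0b10000 = 16; 16 != 80 -> empty
(37,27): row=0b100101, col=0b11011, row AND col = 0b1 = 1; 1 != 27 -> empty
(130,7): row=0b10000010, col=0b111, row AND col = 0b10 = 2; 2 != 7 -> empty
(128,36): row=0b10000000, col=0b100100, row AND col = 0b0 = 0; 0 != 36 -> empty
(86,54): row=0b1010110, col=0b110110, row AND col = 0b10110 = 22; 22 != 54 -> empty
(241,10): row=0b11110001, col=0b1010, row AND col = 0b0 = 0; 0 != 10 -> empty
(236,72): row=0b11101100, col=0b1001000, row AND col = 0b1001000 = 72; 72 == 72 -> filled
(210,159): row=0b11010010, col=0b10011111, row AND col = 0b10010010 = 146; 146 != 159 -> empty
(197,-2): col outside [0, 197] -> not filled
(34,18): row=0b100010, col=0b10010, row AND col = 0b10 = 2; 2 != 18 -> empty

Answer: no yes no no no no no no yes no no no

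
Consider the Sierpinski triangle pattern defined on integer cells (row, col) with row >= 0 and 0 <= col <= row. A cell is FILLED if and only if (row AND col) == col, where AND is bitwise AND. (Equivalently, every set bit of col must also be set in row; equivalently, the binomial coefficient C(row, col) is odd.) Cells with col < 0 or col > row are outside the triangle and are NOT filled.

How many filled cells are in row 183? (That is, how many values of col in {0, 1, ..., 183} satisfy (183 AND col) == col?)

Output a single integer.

183 in binary = 10110111
popcount(183) = number of 1-bits in 10110111 = 6
A col c satisfies (183 AND c) == c iff every set bit of c is also set in 183; each of the 6 set bits of 183 can independently be on or off in c.
count = 2^6 = 64

Answer: 64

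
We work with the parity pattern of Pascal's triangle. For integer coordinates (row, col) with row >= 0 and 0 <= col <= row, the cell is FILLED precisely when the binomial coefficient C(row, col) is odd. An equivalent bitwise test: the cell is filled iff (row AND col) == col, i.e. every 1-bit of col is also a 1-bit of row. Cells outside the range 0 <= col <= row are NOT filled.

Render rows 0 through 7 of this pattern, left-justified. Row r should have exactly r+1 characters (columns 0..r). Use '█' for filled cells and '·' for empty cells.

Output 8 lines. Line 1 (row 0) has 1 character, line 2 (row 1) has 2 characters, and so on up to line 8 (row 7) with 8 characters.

r0=0: █
r1=1: ██
r2=10: █·█
r3=11: ████
r4=100: █···█
r5=101: ██··██
r6=110: █·█·█·█
r7=111: ████████

Answer: █
██
█·█
████
█···█
██··██
█·█·█·█
████████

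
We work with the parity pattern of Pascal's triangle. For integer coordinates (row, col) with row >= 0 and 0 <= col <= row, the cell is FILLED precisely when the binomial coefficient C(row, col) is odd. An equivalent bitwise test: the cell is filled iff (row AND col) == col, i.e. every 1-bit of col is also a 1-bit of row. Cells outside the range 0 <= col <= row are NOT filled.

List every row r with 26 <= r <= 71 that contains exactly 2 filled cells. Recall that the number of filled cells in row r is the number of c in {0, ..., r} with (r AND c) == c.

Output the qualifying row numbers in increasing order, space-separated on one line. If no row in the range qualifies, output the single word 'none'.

Answer: 32 64

Derivation:
Row r has 2^popcount(r) filled cells, so we need popcount(r) = log2(2) = 1.
Scan r = 26..71 and keep those with exactly 1 one-bits:
r=26=11010 popcount=3 -> skip
r=27=11011 popcount=4 -> skip
r=28=11100 popcount=3 -> skip
r=29=11101 popcount=4 -> skip
r=30=11110 popcount=4 -> skip
r=31=11111 popcount=5 -> skip
r=32=100000 popcount=1 -> KEEP
r=33=100001 popcount=2 -> skip
r=34=100010 popcount=2 -> skip
r=35=100011 popcount=3 -> skip
r=36=100100 popcount=2 -> skip
r=37=100101 popcount=3 -> skip
r=38=100110 popcount=3 -> skip
r=39=100111 popcount=4 -> skip
r=40=101000 popcount=2 -> skip
r=41=101001 popcount=3 -> skip
r=42=101010 popcount=3 -> skip
r=43=101011 popcount=4 -> skip
r=44=101100 popcount=3 -> skip
r=45=101101 popcount=4 -> skip
r=46=101110 popcount=4 -> skip
r=47=101111 popcount=5 -> skip
r=48=110000 popcount=2 -> skip
r=49=110001 popcount=3 -> skip
r=50=110010 popcount=3 -> skip
r=51=110011 popcount=4 -> skip
r=52=110100 popcount=3 -> skip
r=53=110101 popcount=4 -> skip
r=54=110110 popcount=4 -> skip
r=55=110111 popcount=5 -> skip
r=56=111000 popcount=3 -> skip
r=57=111001 popcount=4 -> skip
r=58=111010 popcount=4 -> skip
r=59=111011 popcount=5 -> skip
r=60=111100 popcount=4 -> skip
r=61=111101 popcount=5 -> skip
r=62=111110 popcount=5 -> skip
r=63=111111 popcount=6 -> skip
r=64=1000000 popcount=1 -> KEEP
r=65=1000001 popcount=2 -> skip
r=66=1000010 popcount=2 -> skip
r=67=1000011 popcount=3 -> skip
r=68=1000100 popcount=2 -> skip
r=69=1000101 popcount=3 -> skip
r=70=1000110 popcount=3 -> skip
r=71=1000111 popcount=4 -> skip
Kept rows: 32 64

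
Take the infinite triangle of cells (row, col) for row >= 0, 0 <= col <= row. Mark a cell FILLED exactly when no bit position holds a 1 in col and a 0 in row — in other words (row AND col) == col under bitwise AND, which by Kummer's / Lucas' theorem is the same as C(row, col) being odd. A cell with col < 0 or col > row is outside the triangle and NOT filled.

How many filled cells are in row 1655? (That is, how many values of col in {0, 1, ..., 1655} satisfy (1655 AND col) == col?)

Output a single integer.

1655 in binary = 11001110111
popcount(1655) = number of 1-bits in 11001110111 = 8
A col c satisfies (1655 AND c) == c iff every set bit of c is also set in 1655; each of the 8 set bits of 1655 can independently be on or off in c.
count = 2^8 = 256

Answer: 256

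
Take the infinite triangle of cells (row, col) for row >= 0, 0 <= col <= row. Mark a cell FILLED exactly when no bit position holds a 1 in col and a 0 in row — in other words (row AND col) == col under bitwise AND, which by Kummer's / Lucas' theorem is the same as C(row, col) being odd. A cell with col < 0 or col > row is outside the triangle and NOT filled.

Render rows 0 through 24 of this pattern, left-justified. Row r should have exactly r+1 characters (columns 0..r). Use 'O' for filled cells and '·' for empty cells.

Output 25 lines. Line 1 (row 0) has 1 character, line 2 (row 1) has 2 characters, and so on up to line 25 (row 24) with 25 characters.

Answer: O
OO
O·O
OOOO
O···O
OO··OO
O·O·O·O
OOOOOOOO
O·······O
OO······OO
O·O·····O·O
OOOO····OOOO
O···O···O···O
OO··OO··OO··OO
O·O·O·O·O·O·O·O
OOOOOOOOOOOOOOOO
O···············O
OO··············OO
O·O·············O·O
OOOO············OOOO
O···O···········O···O
OO··OO··········OO··OO
O·O·O·O·········O·O·O·O
OOOOOOOO········OOOOOOOO
O·······O·······O·······O

Derivation:
r0=0: O
r1=1: OO
r2=10: O·O
r3=11: OOOO
r4=100: O···O
r5=101: OO··OO
r6=110: O·O·O·O
r7=111: OOOOOOOO
r8=1000: O·······O
r9=1001: OO······OO
r10=1010: O·O·····O·O
r11=1011: OOOO····OOOO
r12=1100: O···O···O···O
r13=1101: OO··OO··OO··OO
r14=1110: O·O·O·O·O·O·O·O
r15=1111: OOOOOOOOOOOOOOOO
r16=10000: O···············O
r17=10001: OO··············OO
r18=10010: O·O·············O·O
r19=10011: OOOO············OOOO
r20=10100: O···O···········O···O
r21=10101: OO··OO··········OO··OO
r22=10110: O·O·O·O·········O·O·O·O
r23=10111: OOOOOOOO········OOOOOOOO
r24=11000: O·······O·······O·······O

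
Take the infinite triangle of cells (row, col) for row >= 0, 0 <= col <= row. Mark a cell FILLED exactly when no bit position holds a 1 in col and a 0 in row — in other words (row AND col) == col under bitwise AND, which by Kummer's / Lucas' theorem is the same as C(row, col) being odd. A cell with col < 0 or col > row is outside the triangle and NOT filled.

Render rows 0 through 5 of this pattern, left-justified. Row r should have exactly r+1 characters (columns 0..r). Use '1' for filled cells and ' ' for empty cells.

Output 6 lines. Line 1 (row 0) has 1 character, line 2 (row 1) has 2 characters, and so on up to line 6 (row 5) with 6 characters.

r0=0: 1
r1=1: 11
r2=10: 1 1
r3=11: 1111
r4=100: 1   1
r5=101: 11  11

Answer: 1
11
1 1
1111
1   1
11  11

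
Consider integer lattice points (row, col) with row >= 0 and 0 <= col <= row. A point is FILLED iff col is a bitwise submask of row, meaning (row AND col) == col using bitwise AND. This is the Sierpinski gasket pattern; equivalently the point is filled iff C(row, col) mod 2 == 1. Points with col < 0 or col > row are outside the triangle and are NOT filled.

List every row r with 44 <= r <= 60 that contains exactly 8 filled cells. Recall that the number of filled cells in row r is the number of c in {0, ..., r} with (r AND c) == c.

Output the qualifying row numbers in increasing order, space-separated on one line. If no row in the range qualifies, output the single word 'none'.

Answer: 44 49 50 52 56

Derivation:
Row r has 2^popcount(r) filled cells, so we need popcount(r) = log2(8) = 3.
Scan r = 44..60 and keep those with exactly 3 one-bits:
r=44=101100 popcount=3 -> KEEP
r=45=101101 popcount=4 -> skip
r=46=101110 popcount=4 -> skip
r=47=101111 popcount=5 -> skip
r=48=110000 popcount=2 -> skip
r=49=110001 popcount=3 -> KEEP
r=50=110010 popcount=3 -> KEEP
r=51=110011 popcount=4 -> skip
r=52=110100 popcount=3 -> KEEP
r=53=110101 popcount=4 -> skip
r=54=110110 popcount=4 -> skip
r=55=110111 popcount=5 -> skip
r=56=111000 popcount=3 -> KEEP
r=57=111001 popcount=4 -> skip
r=58=111010 popcount=4 -> skip
r=59=111011 popcount=5 -> skip
r=60=111100 popcount=4 -> skip
Kept rows: 44 49 50 52 56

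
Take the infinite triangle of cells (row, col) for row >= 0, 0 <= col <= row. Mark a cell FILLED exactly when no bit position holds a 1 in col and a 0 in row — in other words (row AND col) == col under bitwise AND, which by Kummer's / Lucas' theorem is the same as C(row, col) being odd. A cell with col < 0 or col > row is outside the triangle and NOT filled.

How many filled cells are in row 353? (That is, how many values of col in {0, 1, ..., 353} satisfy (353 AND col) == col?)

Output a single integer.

353 in binary = 101100001
popcount(353) = number of 1-bits in 101100001 = 4
A col c satisfies (353 AND c) == c iff every set bit of c is also set in 353; each of the 4 set bits of 353 can independently be on or off in c.
count = 2^4 = 16

Answer: 16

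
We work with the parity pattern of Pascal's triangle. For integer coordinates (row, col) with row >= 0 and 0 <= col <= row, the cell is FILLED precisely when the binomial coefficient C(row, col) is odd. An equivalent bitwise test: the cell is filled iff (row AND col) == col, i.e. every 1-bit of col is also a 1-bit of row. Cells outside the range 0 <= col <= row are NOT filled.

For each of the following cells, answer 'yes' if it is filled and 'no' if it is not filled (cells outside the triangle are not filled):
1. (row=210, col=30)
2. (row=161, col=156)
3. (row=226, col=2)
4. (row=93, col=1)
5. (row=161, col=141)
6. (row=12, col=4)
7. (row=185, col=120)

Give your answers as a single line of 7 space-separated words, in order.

Answer: no no yes yes no yes no

Derivation:
(210,30): row=0b11010010, col=0b11110, row AND col = 0b10010 = 18; 18 != 30 -> empty
(161,156): row=0b10100001, col=0b10011100, row AND col = 0b10000000 = 128; 128 != 156 -> empty
(226,2): row=0b11100010, col=0b10, row AND col = 0b10 = 2; 2 == 2 -> filled
(93,1): row=0b1011101, col=0b1, row AND col = 0b1 = 1; 1 == 1 -> filled
(161,141): row=0b10100001, col=0b10001101, row AND col = 0b10000001 = 129; 129 != 141 -> empty
(12,4): row=0b1100, col=0b100, row AND col = 0b100 = 4; 4 == 4 -> filled
(185,120): row=0b10111001, col=0b1111000, row AND col = 0b111000 = 56; 56 != 120 -> empty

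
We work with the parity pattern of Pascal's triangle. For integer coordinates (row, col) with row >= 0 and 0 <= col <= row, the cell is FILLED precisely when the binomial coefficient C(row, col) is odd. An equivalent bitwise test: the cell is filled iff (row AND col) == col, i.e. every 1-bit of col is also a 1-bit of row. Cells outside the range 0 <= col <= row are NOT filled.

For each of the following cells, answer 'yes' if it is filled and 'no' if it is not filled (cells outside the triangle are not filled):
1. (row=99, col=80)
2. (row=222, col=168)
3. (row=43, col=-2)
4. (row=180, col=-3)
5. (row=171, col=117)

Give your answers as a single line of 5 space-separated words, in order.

(99,80): row=0b1100011, col=0b1010000, row AND col = 0b1000000 = 64; 64 != 80 -> empty
(222,168): row=0b11011110, col=0b10101000, row AND col = 0b10001000 = 136; 136 != 168 -> empty
(43,-2): col outside [0, 43] -> not filled
(180,-3): col outside [0, 180] -> not filled
(171,117): row=0b10101011, col=0b1110101, row AND col = 0b100001 = 33; 33 != 117 -> empty

Answer: no no no no no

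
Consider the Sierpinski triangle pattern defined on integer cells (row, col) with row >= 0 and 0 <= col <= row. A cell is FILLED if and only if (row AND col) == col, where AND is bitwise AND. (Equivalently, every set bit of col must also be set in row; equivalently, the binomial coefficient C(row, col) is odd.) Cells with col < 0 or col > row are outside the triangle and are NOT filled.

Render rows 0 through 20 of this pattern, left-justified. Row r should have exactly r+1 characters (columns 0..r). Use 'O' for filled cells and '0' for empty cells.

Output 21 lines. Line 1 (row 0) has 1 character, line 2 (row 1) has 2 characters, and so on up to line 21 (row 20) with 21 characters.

Answer: O
OO
O0O
OOOO
O000O
OO00OO
O0O0O0O
OOOOOOOO
O0000000O
OO000000OO
O0O00000O0O
OOOO0000OOOO
O000O000O000O
OO00OO00OO00OO
O0O0O0O0O0O0O0O
OOOOOOOOOOOOOOOO
O000000000000000O
OO00000000000000OO
O0O0000000000000O0O
OOOO000000000000OOOO
O000O00000000000O000O

Derivation:
r0=0: O
r1=1: OO
r2=10: O0O
r3=11: OOOO
r4=100: O000O
r5=101: OO00OO
r6=110: O0O0O0O
r7=111: OOOOOOOO
r8=1000: O0000000O
r9=1001: OO000000OO
r10=1010: O0O00000O0O
r11=1011: OOOO0000OOOO
r12=1100: O000O000O000O
r13=1101: OO00OO00OO00OO
r14=1110: O0O0O0O0O0O0O0O
r15=1111: OOOOOOOOOOOOOOOO
r16=10000: O000000000000000O
r17=10001: OO00000000000000OO
r18=10010: O0O0000000000000O0O
r19=10011: OOOO000000000000OOOO
r20=10100: O000O00000000000O000O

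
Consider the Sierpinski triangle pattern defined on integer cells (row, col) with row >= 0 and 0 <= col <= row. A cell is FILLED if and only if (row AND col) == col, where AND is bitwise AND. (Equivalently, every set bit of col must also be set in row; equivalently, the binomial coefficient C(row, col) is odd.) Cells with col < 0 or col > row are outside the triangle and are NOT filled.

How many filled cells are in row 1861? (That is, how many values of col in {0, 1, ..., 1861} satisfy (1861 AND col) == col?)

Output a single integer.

1861 in binary = 11101000101
popcount(1861) = number of 1-bits in 11101000101 = 6
A col c satisfies (1861 AND c) == c iff every set bit of c is also set in 1861; each of the 6 set bits of 1861 can independently be on or off in c.
count = 2^6 = 64

Answer: 64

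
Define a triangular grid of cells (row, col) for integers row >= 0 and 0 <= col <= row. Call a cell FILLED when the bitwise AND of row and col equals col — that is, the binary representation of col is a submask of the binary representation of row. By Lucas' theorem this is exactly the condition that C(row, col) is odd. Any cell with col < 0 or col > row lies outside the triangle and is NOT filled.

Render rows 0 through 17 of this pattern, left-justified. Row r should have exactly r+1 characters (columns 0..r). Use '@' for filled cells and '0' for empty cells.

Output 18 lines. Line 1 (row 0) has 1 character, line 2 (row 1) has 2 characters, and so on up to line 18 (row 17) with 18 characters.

Answer: @
@@
@0@
@@@@
@000@
@@00@@
@0@0@0@
@@@@@@@@
@0000000@
@@000000@@
@0@00000@0@
@@@@0000@@@@
@000@000@000@
@@00@@00@@00@@
@0@0@0@0@0@0@0@
@@@@@@@@@@@@@@@@
@000000000000000@
@@00000000000000@@

Derivation:
r0=0: @
r1=1: @@
r2=10: @0@
r3=11: @@@@
r4=100: @000@
r5=101: @@00@@
r6=110: @0@0@0@
r7=111: @@@@@@@@
r8=1000: @0000000@
r9=1001: @@000000@@
r10=1010: @0@00000@0@
r11=1011: @@@@0000@@@@
r12=1100: @000@000@000@
r13=1101: @@00@@00@@00@@
r14=1110: @0@0@0@0@0@0@0@
r15=1111: @@@@@@@@@@@@@@@@
r16=10000: @000000000000000@
r17=10001: @@00000000000000@@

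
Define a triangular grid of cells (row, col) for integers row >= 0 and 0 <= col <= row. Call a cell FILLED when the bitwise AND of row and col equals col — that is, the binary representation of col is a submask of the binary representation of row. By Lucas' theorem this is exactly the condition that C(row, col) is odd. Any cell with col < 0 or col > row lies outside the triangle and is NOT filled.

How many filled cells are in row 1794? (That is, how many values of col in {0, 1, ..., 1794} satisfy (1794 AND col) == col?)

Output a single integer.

1794 in binary = 11100000010
popcount(1794) = number of 1-bits in 11100000010 = 4
A col c satisfies (1794 AND c) == c iff every set bit of c is also set in 1794; each of the 4 set bits of 1794 can independently be on or off in c.
count = 2^4 = 16

Answer: 16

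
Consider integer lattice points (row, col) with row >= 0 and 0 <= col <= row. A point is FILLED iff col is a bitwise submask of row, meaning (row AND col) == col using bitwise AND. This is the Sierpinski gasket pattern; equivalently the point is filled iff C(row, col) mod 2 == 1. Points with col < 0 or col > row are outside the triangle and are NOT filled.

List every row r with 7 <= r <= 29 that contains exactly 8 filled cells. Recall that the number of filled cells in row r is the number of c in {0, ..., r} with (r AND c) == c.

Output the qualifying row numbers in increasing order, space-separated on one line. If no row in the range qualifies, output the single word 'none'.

Row r has 2^popcount(r) filled cells, so we need popcount(r) = log2(8) = 3.
Scan r = 7..29 and keep those with exactly 3 one-bits:
r=7=111 popcount=3 -> KEEP
r=8=1000 popcount=1 -> skip
r=9=1001 popcount=2 -> skip
r=10=1010 popcount=2 -> skip
r=11=1011 popcount=3 -> KEEP
r=12=1100 popcount=2 -> skip
r=13=1101 popcount=3 -> KEEP
r=14=1110 popcount=3 -> KEEP
r=15=1111 popcount=4 -> skip
r=16=10000 popcount=1 -> skip
r=17=10001 popcount=2 -> skip
r=18=10010 popcount=2 -> skip
r=19=10011 popcount=3 -> KEEP
r=20=10100 popcount=2 -> skip
r=21=10101 popcount=3 -> KEEP
r=22=10110 popcount=3 -> KEEP
r=23=10111 popcount=4 -> skip
r=24=11000 popcount=2 -> skip
r=25=11001 popcount=3 -> KEEP
r=26=11010 popcount=3 -> KEEP
r=27=11011 popcount=4 -> skip
r=28=11100 popcount=3 -> KEEP
r=29=11101 popcount=4 -> skip
Kept rows: 7 11 13 14 19 21 22 25 26 28

Answer: 7 11 13 14 19 21 22 25 26 28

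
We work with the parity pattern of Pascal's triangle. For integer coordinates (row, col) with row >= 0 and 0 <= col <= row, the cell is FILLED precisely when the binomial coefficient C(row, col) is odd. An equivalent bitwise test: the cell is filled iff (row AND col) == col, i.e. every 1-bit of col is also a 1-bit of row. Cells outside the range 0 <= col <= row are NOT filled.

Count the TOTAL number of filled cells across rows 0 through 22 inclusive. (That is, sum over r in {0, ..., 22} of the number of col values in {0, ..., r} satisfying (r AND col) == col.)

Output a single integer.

r0=0 pc0: +1 =1
r1=1 pc1: +2 =3
r2=10 pc1: +2 =5
r3=11 pc2: +4 =9
r4=100 pc1: +2 =11
r5=101 pc2: +4 =15
r6=110 pc2: +4 =19
r7=111 pc3: +8 =27
r8=1000 pc1: +2 =29
r9=1001 pc2: +4 =33
r10=1010 pc2: +4 =37
r11=1011 pc3: +8 =45
r12=1100 pc2: +4 =49
r13=1101 pc3: +8 =57
r14=1110 pc3: +8 =65
r15=1111 pc4: +16 =81
r16=10000 pc1: +2 =83
r17=10001 pc2: +4 =87
r18=10010 pc2: +4 =91
r19=10011 pc3: +8 =99
r20=10100 pc2: +4 =103
r21=10101 pc3: +8 =111
r22=10110 pc3: +8 =119

Answer: 119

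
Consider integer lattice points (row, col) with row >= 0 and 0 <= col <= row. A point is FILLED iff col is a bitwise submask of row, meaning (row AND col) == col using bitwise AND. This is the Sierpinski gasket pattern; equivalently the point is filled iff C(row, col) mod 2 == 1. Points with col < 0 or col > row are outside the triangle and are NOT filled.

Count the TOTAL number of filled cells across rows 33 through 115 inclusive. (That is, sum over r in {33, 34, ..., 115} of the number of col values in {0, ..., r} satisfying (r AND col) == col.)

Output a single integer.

r33=100001 pc2: +4 =4
r34=100010 pc2: +4 =8
r35=100011 pc3: +8 =16
r36=100100 pc2: +4 =20
r37=100101 pc3: +8 =28
r38=100110 pc3: +8 =36
r39=100111 pc4: +16 =52
r40=101000 pc2: +4 =56
r41=101001 pc3: +8 =64
r42=101010 pc3: +8 =72
r43=101011 pc4: +16 =88
r44=101100 pc3: +8 =96
r45=101101 pc4: +16 =112
r46=101110 pc4: +16 =128
r47=101111 pc5: +32 =160
r48=110000 pc2: +4 =164
r49=110001 pc3: +8 =172
r50=110010 pc3: +8 =180
r51=110011 pc4: +16 =196
r52=110100 pc3: +8 =204
r53=110101 pc4: +16 =220
r54=110110 pc4: +16 =236
r55=110111 pc5: +32 =268
r56=111000 pc3: +8 =276
r57=111001 pc4: +16 =292
r58=111010 pc4: +16 =308
r59=111011 pc5: +32 =340
r60=111100 pc4: +16 =356
r61=111101 pc5: +32 =388
r62=111110 pc5: +32 =420
r63=111111 pc6: +64 =484
r64=1000000 pc1: +2 =486
r65=1000001 pc2: +4 =490
r66=1000010 pc2: +4 =494
r67=1000011 pc3: +8 =502
r68=1000100 pc2: +4 =506
r69=1000101 pc3: +8 =514
r70=1000110 pc3: +8 =522
r71=1000111 pc4: +16 =538
r72=1001000 pc2: +4 =542
r73=1001001 pc3: +8 =550
r74=1001010 pc3: +8 =558
r75=1001011 pc4: +16 =574
r76=1001100 pc3: +8 =582
r77=1001101 pc4: +16 =598
r78=1001110 pc4: +16 =614
r79=1001111 pc5: +32 =646
r80=1010000 pc2: +4 =650
r81=1010001 pc3: +8 =658
r82=1010010 pc3: +8 =666
r83=1010011 pc4: +16 =682
r84=1010100 pc3: +8 =690
r85=1010101 pc4: +16 =706
r86=1010110 pc4: +16 =722
r87=1010111 pc5: +32 =754
r88=1011000 pc3: +8 =762
r89=1011001 pc4: +16 =778
r90=1011010 pc4: +16 =794
r91=1011011 pc5: +32 =826
r92=1011100 pc4: +16 =842
r93=1011101 pc5: +32 =874
r94=1011110 pc5: +32 =906
r95=1011111 pc6: +64 =970
r96=1100000 pc2: +4 =974
r97=1100001 pc3: +8 =982
r98=1100010 pc3: +8 =990
r99=1100011 pc4: +16 =1006
r100=1100100 pc3: +8 =1014
r101=1100101 pc4: +16 =1030
r102=1100110 pc4: +16 =1046
r103=1100111 pc5: +32 =1078
r104=1101000 pc3: +8 =1086
r105=1101001 pc4: +16 =1102
r106=1101010 pc4: +16 =1118
r107=1101011 pc5: +32 =1150
r108=1101100 pc4: +16 =1166
r109=1101101 pc5: +32 =1198
r110=1101110 pc5: +32 =1230
r111=1101111 pc6: +64 =1294
r112=1110000 pc3: +8 =1302
r113=1110001 pc4: +16 =1318
r114=1110010 pc4: +16 =1334
r115=1110011 pc5: +32 =1366

Answer: 1366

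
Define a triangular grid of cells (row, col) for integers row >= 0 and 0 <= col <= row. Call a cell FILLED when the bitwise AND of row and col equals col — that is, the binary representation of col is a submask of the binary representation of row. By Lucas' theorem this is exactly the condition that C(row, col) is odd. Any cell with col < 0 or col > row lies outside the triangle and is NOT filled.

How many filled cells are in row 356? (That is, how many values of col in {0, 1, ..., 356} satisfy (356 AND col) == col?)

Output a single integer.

356 in binary = 101100100
popcount(356) = number of 1-bits in 101100100 = 4
A col c satisfies (356 AND c) == c iff every set bit of c is also set in 356; each of the 4 set bits of 356 can independently be on or off in c.
count = 2^4 = 16

Answer: 16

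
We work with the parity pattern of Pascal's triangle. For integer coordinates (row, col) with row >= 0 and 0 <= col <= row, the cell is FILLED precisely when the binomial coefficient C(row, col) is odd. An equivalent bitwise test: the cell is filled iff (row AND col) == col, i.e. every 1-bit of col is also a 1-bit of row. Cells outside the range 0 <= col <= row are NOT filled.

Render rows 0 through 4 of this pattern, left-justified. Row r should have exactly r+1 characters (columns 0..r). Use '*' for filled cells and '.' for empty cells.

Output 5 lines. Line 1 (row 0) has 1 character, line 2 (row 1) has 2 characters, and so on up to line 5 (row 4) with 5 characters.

Answer: *
**
*.*
****
*...*

Derivation:
r0=0: *
r1=1: **
r2=10: *.*
r3=11: ****
r4=100: *...*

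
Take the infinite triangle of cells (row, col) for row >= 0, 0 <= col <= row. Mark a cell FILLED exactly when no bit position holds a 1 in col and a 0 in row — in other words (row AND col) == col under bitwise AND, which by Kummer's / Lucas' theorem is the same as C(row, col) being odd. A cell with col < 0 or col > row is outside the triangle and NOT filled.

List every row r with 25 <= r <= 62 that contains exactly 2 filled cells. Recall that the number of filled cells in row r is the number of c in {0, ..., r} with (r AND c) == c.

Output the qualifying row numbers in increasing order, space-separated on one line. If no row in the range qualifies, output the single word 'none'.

Answer: 32

Derivation:
Row r has 2^popcount(r) filled cells, so we need popcount(r) = log2(2) = 1.
Scan r = 25..62 and keep those with exactly 1 one-bits:
r=25=11001 popcount=3 -> skip
r=26=11010 popcount=3 -> skip
r=27=11011 popcount=4 -> skip
r=28=11100 popcount=3 -> skip
r=29=11101 popcount=4 -> skip
r=30=11110 popcount=4 -> skip
r=31=11111 popcount=5 -> skip
r=32=100000 popcount=1 -> KEEP
r=33=100001 popcount=2 -> skip
r=34=100010 popcount=2 -> skip
r=35=100011 popcount=3 -> skip
r=36=100100 popcount=2 -> skip
r=37=100101 popcount=3 -> skip
r=38=100110 popcount=3 -> skip
r=39=100111 popcount=4 -> skip
r=40=101000 popcount=2 -> skip
r=41=101001 popcount=3 -> skip
r=42=101010 popcount=3 -> skip
r=43=101011 popcount=4 -> skip
r=44=101100 popcount=3 -> skip
r=45=101101 popcount=4 -> skip
r=46=101110 popcount=4 -> skip
r=47=101111 popcount=5 -> skip
r=48=110000 popcount=2 -> skip
r=49=110001 popcount=3 -> skip
r=50=110010 popcount=3 -> skip
r=51=110011 popcount=4 -> skip
r=52=110100 popcount=3 -> skip
r=53=110101 popcount=4 -> skip
r=54=110110 popcount=4 -> skip
r=55=110111 popcount=5 -> skip
r=56=111000 popcount=3 -> skip
r=57=111001 popcount=4 -> skip
r=58=111010 popcount=4 -> skip
r=59=111011 popcount=5 -> skip
r=60=111100 popcount=4 -> skip
r=61=111101 popcount=5 -> skip
r=62=111110 popcount=5 -> skip
Kept rows: 32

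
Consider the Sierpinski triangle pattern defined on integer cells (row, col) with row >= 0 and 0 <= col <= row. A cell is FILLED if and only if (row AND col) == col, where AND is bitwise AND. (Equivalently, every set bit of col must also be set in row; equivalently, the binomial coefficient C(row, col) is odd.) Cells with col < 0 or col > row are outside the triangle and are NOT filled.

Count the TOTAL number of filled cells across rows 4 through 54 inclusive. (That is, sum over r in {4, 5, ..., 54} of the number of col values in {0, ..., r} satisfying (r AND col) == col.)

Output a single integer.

Answer: 472

Derivation:
r4=100 pc1: +2 =2
r5=101 pc2: +4 =6
r6=110 pc2: +4 =10
r7=111 pc3: +8 =18
r8=1000 pc1: +2 =20
r9=1001 pc2: +4 =24
r10=1010 pc2: +4 =28
r11=1011 pc3: +8 =36
r12=1100 pc2: +4 =40
r13=1101 pc3: +8 =48
r14=1110 pc3: +8 =56
r15=1111 pc4: +16 =72
r16=10000 pc1: +2 =74
r17=10001 pc2: +4 =78
r18=10010 pc2: +4 =82
r19=10011 pc3: +8 =90
r20=10100 pc2: +4 =94
r21=10101 pc3: +8 =102
r22=10110 pc3: +8 =110
r23=10111 pc4: +16 =126
r24=11000 pc2: +4 =130
r25=11001 pc3: +8 =138
r26=11010 pc3: +8 =146
r27=11011 pc4: +16 =162
r28=11100 pc3: +8 =170
r29=11101 pc4: +16 =186
r30=11110 pc4: +16 =202
r31=11111 pc5: +32 =234
r32=100000 pc1: +2 =236
r33=100001 pc2: +4 =240
r34=100010 pc2: +4 =244
r35=100011 pc3: +8 =252
r36=100100 pc2: +4 =256
r37=100101 pc3: +8 =264
r38=100110 pc3: +8 =272
r39=100111 pc4: +16 =288
r40=101000 pc2: +4 =292
r41=101001 pc3: +8 =300
r42=101010 pc3: +8 =308
r43=101011 pc4: +16 =324
r44=101100 pc3: +8 =332
r45=101101 pc4: +16 =348
r46=101110 pc4: +16 =364
r47=101111 pc5: +32 =396
r48=110000 pc2: +4 =400
r49=110001 pc3: +8 =408
r50=110010 pc3: +8 =416
r51=110011 pc4: +16 =432
r52=110100 pc3: +8 =440
r53=110101 pc4: +16 =456
r54=110110 pc4: +16 =472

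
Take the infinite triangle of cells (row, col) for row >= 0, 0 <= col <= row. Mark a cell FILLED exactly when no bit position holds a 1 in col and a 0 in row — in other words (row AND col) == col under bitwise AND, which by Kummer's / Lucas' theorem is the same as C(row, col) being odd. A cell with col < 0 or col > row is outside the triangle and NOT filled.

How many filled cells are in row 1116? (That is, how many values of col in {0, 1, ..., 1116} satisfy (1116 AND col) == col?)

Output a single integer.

1116 in binary = 10001011100
popcount(1116) = number of 1-bits in 10001011100 = 5
A col c satisfies (1116 AND c) == c iff every set bit of c is also set in 1116; each of the 5 set bits of 1116 can independently be on or off in c.
count = 2^5 = 32

Answer: 32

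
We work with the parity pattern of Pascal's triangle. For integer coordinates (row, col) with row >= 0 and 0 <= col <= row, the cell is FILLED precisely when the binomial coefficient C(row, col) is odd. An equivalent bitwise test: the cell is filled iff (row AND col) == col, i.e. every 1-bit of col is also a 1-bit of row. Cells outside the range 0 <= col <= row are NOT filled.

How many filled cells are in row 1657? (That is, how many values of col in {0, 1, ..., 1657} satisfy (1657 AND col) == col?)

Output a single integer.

Answer: 128

Derivation:
1657 in binary = 11001111001
popcount(1657) = number of 1-bits in 11001111001 = 7
A col c satisfies (1657 AND c) == c iff every set bit of c is also set in 1657; each of the 7 set bits of 1657 can independently be on or off in c.
count = 2^7 = 128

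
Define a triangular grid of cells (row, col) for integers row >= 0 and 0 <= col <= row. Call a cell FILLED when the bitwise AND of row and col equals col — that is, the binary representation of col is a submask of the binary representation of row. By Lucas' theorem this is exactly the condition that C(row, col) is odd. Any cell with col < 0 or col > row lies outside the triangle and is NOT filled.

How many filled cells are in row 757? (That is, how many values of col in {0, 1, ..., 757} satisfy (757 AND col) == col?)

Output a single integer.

Answer: 128

Derivation:
757 in binary = 1011110101
popcount(757) = number of 1-bits in 1011110101 = 7
A col c satisfies (757 AND c) == c iff every set bit of c is also set in 757; each of the 7 set bits of 757 can independently be on or off in c.
count = 2^7 = 128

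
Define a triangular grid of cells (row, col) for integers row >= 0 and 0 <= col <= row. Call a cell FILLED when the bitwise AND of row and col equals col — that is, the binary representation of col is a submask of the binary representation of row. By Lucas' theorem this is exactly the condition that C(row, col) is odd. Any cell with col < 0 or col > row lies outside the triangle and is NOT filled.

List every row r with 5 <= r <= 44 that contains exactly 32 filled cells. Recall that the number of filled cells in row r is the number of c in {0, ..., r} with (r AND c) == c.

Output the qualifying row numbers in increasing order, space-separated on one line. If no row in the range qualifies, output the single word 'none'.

Row r has 2^popcount(r) filled cells, so we need popcount(r) = log2(32) = 5.
Scan r = 5..44 and keep those with exactly 5 one-bits:
r=5=101 popcount=2 -> skip
r=6=110 popcount=2 -> skip
r=7=111 popcount=3 -> skip
r=8=1000 popcount=1 -> skip
r=9=1001 popcount=2 -> skip
r=10=1010 popcount=2 -> skip
r=11=1011 popcount=3 -> skip
r=12=1100 popcount=2 -> skip
r=13=1101 popcount=3 -> skip
r=14=1110 popcount=3 -> skip
r=15=1111 popcount=4 -> skip
r=16=10000 popcount=1 -> skip
r=17=10001 popcount=2 -> skip
r=18=10010 popcount=2 -> skip
r=19=10011 popcount=3 -> skip
r=20=10100 popcount=2 -> skip
r=21=10101 popcount=3 -> skip
r=22=10110 popcount=3 -> skip
r=23=10111 popcount=4 -> skip
r=24=11000 popcount=2 -> skip
r=25=11001 popcount=3 -> skip
r=26=11010 popcount=3 -> skip
r=27=11011 popcount=4 -> skip
r=28=11100 popcount=3 -> skip
r=29=11101 popcount=4 -> skip
r=30=11110 popcount=4 -> skip
r=31=11111 popcount=5 -> KEEP
r=32=100000 popcount=1 -> skip
r=33=100001 popcount=2 -> skip
r=34=100010 popcount=2 -> skip
r=35=100011 popcount=3 -> skip
r=36=100100 popcount=2 -> skip
r=37=100101 popcount=3 -> skip
r=38=100110 popcount=3 -> skip
r=39=100111 popcount=4 -> skip
r=40=101000 popcount=2 -> skip
r=41=101001 popcount=3 -> skip
r=42=101010 popcount=3 -> skip
r=43=101011 popcount=4 -> skip
r=44=101100 popcount=3 -> skip
Kept rows: 31

Answer: 31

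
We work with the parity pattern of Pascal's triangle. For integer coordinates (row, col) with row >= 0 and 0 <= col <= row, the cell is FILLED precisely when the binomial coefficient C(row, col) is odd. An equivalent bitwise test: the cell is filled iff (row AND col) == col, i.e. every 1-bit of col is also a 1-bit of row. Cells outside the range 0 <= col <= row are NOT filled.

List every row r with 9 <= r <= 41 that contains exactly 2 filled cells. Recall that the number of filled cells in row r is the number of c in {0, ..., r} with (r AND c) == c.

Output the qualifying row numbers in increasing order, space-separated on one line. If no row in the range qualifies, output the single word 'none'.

Answer: 16 32

Derivation:
Row r has 2^popcount(r) filled cells, so we need popcount(r) = log2(2) = 1.
Scan r = 9..41 and keep those with exactly 1 one-bits:
r=9=1001 popcount=2 -> skip
r=10=1010 popcount=2 -> skip
r=11=1011 popcount=3 -> skip
r=12=1100 popcount=2 -> skip
r=13=1101 popcount=3 -> skip
r=14=1110 popcount=3 -> skip
r=15=1111 popcount=4 -> skip
r=16=10000 popcount=1 -> KEEP
r=17=10001 popcount=2 -> skip
r=18=10010 popcount=2 -> skip
r=19=10011 popcount=3 -> skip
r=20=10100 popcount=2 -> skip
r=21=10101 popcount=3 -> skip
r=22=10110 popcount=3 -> skip
r=23=10111 popcount=4 -> skip
r=24=11000 popcount=2 -> skip
r=25=11001 popcount=3 -> skip
r=26=11010 popcount=3 -> skip
r=27=11011 popcount=4 -> skip
r=28=11100 popcount=3 -> skip
r=29=11101 popcount=4 -> skip
r=30=11110 popcount=4 -> skip
r=31=11111 popcount=5 -> skip
r=32=100000 popcount=1 -> KEEP
r=33=100001 popcount=2 -> skip
r=34=100010 popcount=2 -> skip
r=35=100011 popcount=3 -> skip
r=36=100100 popcount=2 -> skip
r=37=100101 popcount=3 -> skip
r=38=100110 popcount=3 -> skip
r=39=100111 popcount=4 -> skip
r=40=101000 popcount=2 -> skip
r=41=101001 popcount=3 -> skip
Kept rows: 16 32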